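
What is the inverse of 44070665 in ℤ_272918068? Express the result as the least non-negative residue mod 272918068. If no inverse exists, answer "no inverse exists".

228253833

Apply the Euclidean algorithm to 272918068 and 44070665:
272918068 = 6·44070665 + 8494078
44070665 = 5·8494078 + 1600275
8494078 = 5·1600275 + 492703
1600275 = 3·492703 + 122166
492703 = 4·122166 + 4039
122166 = 30·4039 + 996
4039 = 4·996 + 55
996 = 18·55 + 6
55 = 9·6 + 1
6 = 6·1 + 0
The gcd is 1. Working backward:
1 = 55 − 9·6
1 = −9·996 + 163·55
1 = 163·4039 − 661·996
1 = −661·122166 + 19993·4039
1 = 19993·492703 − 80633·122166
1 = −80633·1600275 + 261892·492703
1 = 261892·8494078 − 1390093·1600275
1 = −1390093·44070665 + 7212357·8494078
1 = 7212357·272918068 − 44664235·44070665
Thus 44070665·(-44664235) ≡ 1 (mod 272918068); reducing, -44664235 mod 272918068 = 228253833.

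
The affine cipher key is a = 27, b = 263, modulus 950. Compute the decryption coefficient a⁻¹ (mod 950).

Apply the Euclidean algorithm to 950 and 27:
950 = 35*27 + 5
27 = 5*5 + 2
5 = 2*2 + 1
2 = 2*1 + 0
The gcd is 1. Working backward:
1 = 5 − 2·2
1 = −2·27 + 11·5
1 = 11·950 − 387·27
So 27·(-387) ≡ 1 (mod 950), and -387 ≡ 563 (mod 950).

563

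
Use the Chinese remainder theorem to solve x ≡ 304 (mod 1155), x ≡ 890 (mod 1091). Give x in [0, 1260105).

365284

Write x = 304 + 1155·k. Then 1155·k ≡ 890 − 304 ≡ 586 (mod 1091).
Need 1155⁻¹ mod 1091. Extended Euclid on (1091, 64):
1091 = 17×64 + 3
64 = 21×3 + 1
3 = 3×1 + 0
Back-substitute:
1 = 64 − 21·3
1 = −21·1091 + 358·64
1155⁻¹ ≡ 358 (mod 1091), so k ≡ 358·586 ≡ 316 (mod 1091).
x = 304 + 1155·316 = 365284.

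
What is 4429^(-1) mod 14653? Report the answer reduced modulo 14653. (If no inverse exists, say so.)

8721

Extended Euclidean algorithm:
14653 = 3*4429 + 1366
4429 = 3*1366 + 331
1366 = 4*331 + 42
331 = 7*42 + 37
42 = 1*37 + 5
37 = 7*5 + 2
5 = 2*2 + 1
2 = 2*1 + 0
Since gcd(4429, 14653) = 1, back-substitute to write 1 as a combination:
1 = 5 − 2·2
1 = −2·37 + 15·5
1 = 15·42 − 17·37
1 = −17·331 + 134·42
1 = 134·1366 − 553·331
1 = −553·4429 + 1793·1366
1 = 1793·14653 − 5932·4429
So 4429·(-5932) ≡ 1 (mod 14653), and -5932 ≡ 8721 (mod 14653).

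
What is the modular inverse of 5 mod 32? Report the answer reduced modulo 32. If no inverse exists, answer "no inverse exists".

13

gcd(32, 5) by repeated division:
32 = 6*5 + 2
5 = 2*2 + 1
2 = 2*1 + 0
gcd = 1, so the inverse exists. Back-substitute:
1 = 5 − 2·2
1 = −2·32 + 13·5
So 5·13 ≡ 1 (mod 32).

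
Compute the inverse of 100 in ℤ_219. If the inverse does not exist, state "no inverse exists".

46

Apply the Euclidean algorithm to 219 and 100:
219 = 2*100 + 19
100 = 5*19 + 5
19 = 3*5 + 4
5 = 1*4 + 1
4 = 4*1 + 0
The gcd is 1. Working backward:
1 = 5 − 4
1 = −19 + 4·5
1 = 4·100 − 21·19
1 = −21·219 + 46·100
So 100·46 ≡ 1 (mod 219).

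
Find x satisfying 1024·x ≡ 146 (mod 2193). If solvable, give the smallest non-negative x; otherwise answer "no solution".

First find gcd(1024, 2193):
2193 = 2×1024 + 145
1024 = 7×145 + 9
145 = 16×9 + 1
9 = 9×1 + 0
gcd = 1, so a unique solution mod 2193 exists.
Back-substitute for the Bézout coefficients:
1 = 145 − 16·9
1 = −16·1024 + 113·145
1 = 113·2193 − 242·1024
So 1024·(-242) ≡ 1 (mod 2193), giving 1024⁻¹ ≡ 1951.
x ≡ 1024⁻¹·146 ≡ 1951·146 ≡ 1949 (mod 2193).

1949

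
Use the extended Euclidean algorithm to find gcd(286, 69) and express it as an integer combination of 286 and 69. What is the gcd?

Repeated division:
286 = 4·69 + 10
69 = 6·10 + 9
10 = 1·9 + 1
9 = 9·1 + 0
gcd(286, 69) = 1.
Back-substituting:
1 = 10 − 9
1 = −69 + 7·10
1 = 7·286 − 29·69
So 1 = (7)·286 + (-29)·69.

1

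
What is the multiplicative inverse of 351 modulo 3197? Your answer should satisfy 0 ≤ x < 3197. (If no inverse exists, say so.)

1430

Apply the Euclidean algorithm to 3197 and 351:
3197 = 9·351 + 38
351 = 9·38 + 9
38 = 4·9 + 2
9 = 4·2 + 1
2 = 2·1 + 0
Since gcd(351, 3197) = 1, back-substitute to write 1 as a combination:
1 = 9 − 4·2
1 = −4·38 + 17·9
1 = 17·351 − 157·38
1 = −157·3197 + 1430·351
So 351·1430 ≡ 1 (mod 3197).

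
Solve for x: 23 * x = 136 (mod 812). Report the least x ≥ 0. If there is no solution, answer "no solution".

First find gcd(23, 812):
812 = 35*23 + 7
23 = 3*7 + 2
7 = 3*2 + 1
2 = 2*1 + 0
gcd = 1, so a unique solution mod 812 exists.
Back-substitute for the Bézout coefficients:
1 = 7 − 3·2
1 = −3·23 + 10·7
1 = 10·812 − 353·23
So 23·(-353) ≡ 1 (mod 812), giving 23⁻¹ ≡ 459.
x ≡ 23⁻¹·136 ≡ 459·136 ≡ 712 (mod 812).

712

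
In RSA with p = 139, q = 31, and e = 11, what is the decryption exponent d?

φ(n) = (p−1)(q−1) = 138·30 = 4140.
Need d with 11·d ≡ 1 (mod 4140). Apply the extended Euclidean algorithm:
4140 = 376×11 + 4
11 = 2×4 + 3
4 = 1×3 + 1
3 = 3×1 + 0
Back-substitute:
1 = 4 − 3
1 = −11 + 3·4
1 = 3·4140 − 1129·11
So 11·(-1129) ≡ 1 (mod 4140), hence d ≡ -1129 ≡ 3011 (mod 4140).

3011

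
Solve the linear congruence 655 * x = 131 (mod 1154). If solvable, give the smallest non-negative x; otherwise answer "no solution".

First find gcd(655, 1154):
1154 = 1·655 + 499
655 = 1·499 + 156
499 = 3·156 + 31
156 = 5·31 + 1
31 = 31·1 + 0
gcd = 1, so a unique solution mod 1154 exists.
Back-substitute for the Bézout coefficients:
1 = 156 − 5·31
1 = −5·499 + 16·156
1 = 16·655 − 21·499
1 = −21·1154 + 37·655
So 655·(37) ≡ 1 (mod 1154), giving 655⁻¹ ≡ 37.
x ≡ 655⁻¹·131 ≡ 37·131 ≡ 231 (mod 1154).

231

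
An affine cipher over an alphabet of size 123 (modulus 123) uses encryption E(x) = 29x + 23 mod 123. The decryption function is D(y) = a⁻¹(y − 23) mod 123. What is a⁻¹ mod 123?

17

Extended Euclidean algorithm:
123 = 4×29 + 7
29 = 4×7 + 1
7 = 7×1 + 0
The gcd is 1. Working backward:
1 = 29 − 4·7
1 = −4·123 + 17·29
So 29·17 ≡ 1 (mod 123).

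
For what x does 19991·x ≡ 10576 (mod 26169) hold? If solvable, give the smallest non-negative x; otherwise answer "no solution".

First find gcd(19991, 26169):
26169 = 1×19991 + 6178
19991 = 3×6178 + 1457
6178 = 4×1457 + 350
1457 = 4×350 + 57
350 = 6×57 + 8
57 = 7×8 + 1
8 = 8×1 + 0
gcd = 1, so a unique solution mod 26169 exists.
Back-substitute for the Bézout coefficients:
1 = 57 − 7·8
1 = −7·350 + 43·57
1 = 43·1457 − 179·350
1 = −179·6178 + 759·1457
1 = 759·19991 − 2456·6178
1 = −2456·26169 + 3215·19991
So 19991·(3215) ≡ 1 (mod 26169), giving 19991⁻¹ ≡ 3215.
x ≡ 19991⁻¹·10576 ≡ 3215·10576 ≡ 8309 (mod 26169).

8309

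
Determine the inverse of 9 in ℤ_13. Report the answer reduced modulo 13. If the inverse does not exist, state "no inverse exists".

3

Run Euclid on (13, 9):
13 = 1×9 + 4
9 = 2×4 + 1
4 = 4×1 + 0
Since gcd(9, 13) = 1, back-substitute to write 1 as a combination:
1 = 9 − 2·4
1 = −2·13 + 3·9
So 9·3 ≡ 1 (mod 13).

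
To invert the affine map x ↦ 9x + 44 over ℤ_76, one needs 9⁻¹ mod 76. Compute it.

17

Apply the Euclidean algorithm to 76 and 9:
76 = 8*9 + 4
9 = 2*4 + 1
4 = 4*1 + 0
The gcd is 1. Working backward:
1 = 9 − 2·4
1 = −2·76 + 17·9
So 9·17 ≡ 1 (mod 76).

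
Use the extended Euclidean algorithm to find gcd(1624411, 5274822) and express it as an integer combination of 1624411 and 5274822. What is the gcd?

1

Apply Euclid's algorithm to 5274822 and 1624411:
5274822 = 3*1624411 + 401589
1624411 = 4*401589 + 18055
401589 = 22*18055 + 4379
18055 = 4*4379 + 539
4379 = 8*539 + 67
539 = 8*67 + 3
67 = 22*3 + 1
3 = 3*1 + 0
gcd(1624411, 5274822) = 1.
Back-substituting:
1 = 67 − 22·3
1 = −22·539 + 177·67
1 = 177·4379 − 1438·539
1 = −1438·18055 + 5929·4379
1 = 5929·401589 − 131876·18055
1 = −131876·1624411 + 533433·401589
1 = 533433·5274822 − 1732175·1624411
So 1 = (533433)·5274822 + (-1732175)·1624411.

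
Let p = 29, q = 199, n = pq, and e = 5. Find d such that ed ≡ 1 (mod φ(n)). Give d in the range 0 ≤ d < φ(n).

φ(n) = (p−1)(q−1) = 28·198 = 5544.
Need d with 5·d ≡ 1 (mod 5544). Apply the extended Euclidean algorithm:
5544 = 1108*5 + 4
5 = 1*4 + 1
4 = 4*1 + 0
Back-substitute:
1 = 5 − 4
1 = −5544 + 1109·5
So 5·1109 ≡ 1 (mod 5544), hence d = 1109.

1109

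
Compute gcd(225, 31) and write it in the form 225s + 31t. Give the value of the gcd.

Repeated division:
225 = 7·31 + 8
31 = 3·8 + 7
8 = 1·7 + 1
7 = 7·1 + 0
gcd(225, 31) = 1.
Back-substituting:
1 = 8 − 7
1 = −31 + 4·8
1 = 4·225 − 29·31
So 1 = (4)·225 + (-29)·31.

1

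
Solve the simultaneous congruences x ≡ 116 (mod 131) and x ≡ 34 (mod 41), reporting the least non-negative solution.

116

Write x = 116 + 131·k. Then 131·k ≡ 34 − 116 ≡ 0 (mod 41).
Need 131⁻¹ mod 41. Extended Euclid on (41, 8):
41 = 5*8 + 1
8 = 8*1 + 0
Back-substitute:
1 = 41 − 5·8
131⁻¹ ≡ 36 (mod 41), so k ≡ 36·0 ≡ 0 (mod 41).
x = 116 + 131·0 = 116.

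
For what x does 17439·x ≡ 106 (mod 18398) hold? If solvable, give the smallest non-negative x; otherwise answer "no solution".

17266

First find gcd(17439, 18398):
18398 = 1·17439 + 959
17439 = 18·959 + 177
959 = 5·177 + 74
177 = 2·74 + 29
74 = 2·29 + 16
29 = 1·16 + 13
16 = 1·13 + 3
13 = 4·3 + 1
3 = 3·1 + 0
gcd = 1, so a unique solution mod 18398 exists.
Back-substitute for the Bézout coefficients:
1 = 13 − 4·3
1 = −4·16 + 5·13
1 = 5·29 − 9·16
1 = −9·74 + 23·29
1 = 23·177 − 55·74
1 = −55·959 + 298·177
1 = 298·17439 − 5419·959
1 = −5419·18398 + 5717·17439
So 17439·(5717) ≡ 1 (mod 18398), giving 17439⁻¹ ≡ 5717.
x ≡ 17439⁻¹·106 ≡ 5717·106 ≡ 17266 (mod 18398).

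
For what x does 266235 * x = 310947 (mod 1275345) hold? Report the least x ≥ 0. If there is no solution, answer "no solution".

no solution

gcd(266235, 1275345):
1275345 = 4·266235 + 210405
266235 = 1·210405 + 55830
210405 = 3·55830 + 42915
55830 = 1·42915 + 12915
42915 = 3·12915 + 4170
12915 = 3·4170 + 405
4170 = 10·405 + 120
405 = 3·120 + 45
120 = 2·45 + 30
45 = 1·30 + 15
30 = 2·15 + 0
gcd = 15, but 15 ∤ 310947, so the congruence has no solution.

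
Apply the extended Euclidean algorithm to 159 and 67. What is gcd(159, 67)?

1

Euclidean algorithm:
159 = 2×67 + 25
67 = 2×25 + 17
25 = 1×17 + 8
17 = 2×8 + 1
8 = 8×1 + 0
gcd(159, 67) = 1.
Working backward:
1 = 17 − 2·8
1 = −2·25 + 3·17
1 = 3·67 − 8·25
1 = −8·159 + 19·67
So 1 = (-8)·159 + (19)·67.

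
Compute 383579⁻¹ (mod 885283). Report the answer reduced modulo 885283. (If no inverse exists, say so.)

no inverse exists

Euclidean algorithm on 885283, 383579:
885283 = 2×383579 + 118125
383579 = 3×118125 + 29204
118125 = 4×29204 + 1309
29204 = 22×1309 + 406
1309 = 3×406 + 91
406 = 4×91 + 42
91 = 2×42 + 7
42 = 6×7 + 0
Since gcd = 7 > 1, 383579 is not a unit mod 885283.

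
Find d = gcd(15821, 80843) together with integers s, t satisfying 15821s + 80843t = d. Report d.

Repeated division:
80843 = 5*15821 + 1738
15821 = 9*1738 + 179
1738 = 9*179 + 127
179 = 1*127 + 52
127 = 2*52 + 23
52 = 2*23 + 6
23 = 3*6 + 5
6 = 1*5 + 1
5 = 5*1 + 0
gcd(15821, 80843) = 1.
Express as a combination:
1 = 6 − 5
1 = −23 + 4·6
1 = 4·52 − 9·23
1 = −9·127 + 22·52
1 = 22·179 − 31·127
1 = −31·1738 + 301·179
1 = 301·15821 − 2740·1738
1 = −2740·80843 + 14001·15821
So 1 = (-2740)·80843 + (14001)·15821.

1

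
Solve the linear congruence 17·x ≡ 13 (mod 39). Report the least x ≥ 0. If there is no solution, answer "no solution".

First find gcd(17, 39):
39 = 2*17 + 5
17 = 3*5 + 2
5 = 2*2 + 1
2 = 2*1 + 0
gcd = 1, so a unique solution mod 39 exists.
Back-substitute for the Bézout coefficients:
1 = 5 − 2·2
1 = −2·17 + 7·5
1 = 7·39 − 16·17
So 17·(-16) ≡ 1 (mod 39), giving 17⁻¹ ≡ 23.
x ≡ 17⁻¹·13 ≡ 23·13 ≡ 26 (mod 39).

26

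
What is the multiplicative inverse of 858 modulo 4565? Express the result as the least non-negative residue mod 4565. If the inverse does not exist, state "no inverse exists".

no inverse exists

Euclidean algorithm on 4565, 858:
4565 = 5*858 + 275
858 = 3*275 + 33
275 = 8*33 + 11
33 = 3*11 + 0
The gcd is 11, not 1, hence no inverse exists.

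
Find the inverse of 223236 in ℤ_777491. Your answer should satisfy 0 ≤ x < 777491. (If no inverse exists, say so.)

Euclidean algorithm on 777491, 223236:
777491 = 3·223236 + 107783
223236 = 2·107783 + 7670
107783 = 14·7670 + 403
7670 = 19·403 + 13
403 = 31·13 + 0
gcd(223236, 777491) = 13 ≠ 1, so 223236 has no multiplicative inverse modulo 777491.

no inverse exists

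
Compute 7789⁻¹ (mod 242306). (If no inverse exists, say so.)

56929

Extended Euclidean algorithm:
242306 = 31×7789 + 847
7789 = 9×847 + 166
847 = 5×166 + 17
166 = 9×17 + 13
17 = 1×13 + 4
13 = 3×4 + 1
4 = 4×1 + 0
Since gcd(7789, 242306) = 1, back-substitute to write 1 as a combination:
1 = 13 − 3·4
1 = −3·17 + 4·13
1 = 4·166 − 39·17
1 = −39·847 + 199·166
1 = 199·7789 − 1830·847
1 = −1830·242306 + 56929·7789
So 7789·56929 ≡ 1 (mod 242306).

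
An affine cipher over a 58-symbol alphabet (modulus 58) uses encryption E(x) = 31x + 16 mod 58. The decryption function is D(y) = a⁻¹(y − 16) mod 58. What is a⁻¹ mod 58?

Extended Euclidean algorithm:
58 = 1·31 + 27
31 = 1·27 + 4
27 = 6·4 + 3
4 = 1·3 + 1
3 = 3·1 + 0
The gcd is 1. Working backward:
1 = 4 − 3
1 = −27 + 7·4
1 = 7·31 − 8·27
1 = −8·58 + 15·31
So 31·15 ≡ 1 (mod 58).

15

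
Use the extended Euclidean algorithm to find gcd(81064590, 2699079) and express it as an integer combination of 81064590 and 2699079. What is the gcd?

3

Repeated division:
81064590 = 30·2699079 + 92220
2699079 = 29·92220 + 24699
92220 = 3·24699 + 18123
24699 = 1·18123 + 6576
18123 = 2·6576 + 4971
6576 = 1·4971 + 1605
4971 = 3·1605 + 156
1605 = 10·156 + 45
156 = 3·45 + 21
45 = 2·21 + 3
21 = 7·3 + 0
gcd(81064590, 2699079) = 3.
Working backward:
3 = 45 − 2·21
3 = −2·156 + 7·45
3 = 7·1605 − 72·156
3 = −72·4971 + 223·1605
3 = 223·6576 − 295·4971
3 = −295·18123 + 813·6576
3 = 813·24699 − 1108·18123
3 = −1108·92220 + 4137·24699
3 = 4137·2699079 − 121081·92220
3 = −121081·81064590 + 3636567·2699079
So 3 = (-121081)·81064590 + (3636567)·2699079.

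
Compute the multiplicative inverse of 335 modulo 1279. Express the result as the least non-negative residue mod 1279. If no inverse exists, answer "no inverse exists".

Apply the Euclidean algorithm to 1279 and 335:
1279 = 3×335 + 274
335 = 1×274 + 61
274 = 4×61 + 30
61 = 2×30 + 1
30 = 30×1 + 0
The gcd is 1. Working backward:
1 = 61 − 2·30
1 = −2·274 + 9·61
1 = 9·335 − 11·274
1 = −11·1279 + 42·335
So 335·42 ≡ 1 (mod 1279).

42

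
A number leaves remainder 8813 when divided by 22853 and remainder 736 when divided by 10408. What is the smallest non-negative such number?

Write x = 8813 + 22853·k. Then 22853·k ≡ 736 − 8813 ≡ 2331 (mod 10408).
Need 22853⁻¹ mod 10408. Extended Euclid on (10408, 2037):
10408 = 5·2037 + 223
2037 = 9·223 + 30
223 = 7·30 + 13
30 = 2·13 + 4
13 = 3·4 + 1
4 = 4·1 + 0
Back-substitute:
1 = 13 − 3·4
1 = −3·30 + 7·13
1 = 7·223 − 52·30
1 = −52·2037 + 475·223
1 = 475·10408 − 2427·2037
22853⁻¹ ≡ 7981 (mod 10408), so k ≡ 7981·2331 ≡ 4615 (mod 10408).
x = 8813 + 22853·4615 = 105475408.

105475408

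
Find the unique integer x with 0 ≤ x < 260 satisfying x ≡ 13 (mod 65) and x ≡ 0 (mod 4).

208

Write x = 13 + 65·k. Then 65·k ≡ 0 − 13 ≡ 3 (mod 4).
Need 65⁻¹ mod 4. Extended Euclid on (4, 1):
4 = 4·1 + 0
65⁻¹ ≡ 1 (mod 4), so k ≡ 1·3 ≡ 3 (mod 4).
x = 13 + 65·3 = 208.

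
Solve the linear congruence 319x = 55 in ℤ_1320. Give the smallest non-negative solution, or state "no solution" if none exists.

25

First find gcd(319, 1320):
1320 = 4·319 + 44
319 = 7·44 + 11
44 = 4·11 + 0
gcd = 11 and 11 | 55, so solutions exist. Divide through by 11: 29x ≡ 5 (mod 120).
Now find 29⁻¹ mod 120:
120 = 4*29 + 4
29 = 7*4 + 1
4 = 4*1 + 0
Back-substitute:
1 = 29 − 7·4
1 = −7·120 + 29·29
So 29⁻¹ ≡ 29 (mod 120).
Then x ≡ 29·5 ≡ 25 (mod 120); the smallest non-negative solution is x = 25.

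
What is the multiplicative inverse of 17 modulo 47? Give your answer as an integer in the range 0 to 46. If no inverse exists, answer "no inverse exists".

Apply the Euclidean algorithm to 47 and 17:
47 = 2·17 + 13
17 = 1·13 + 4
13 = 3·4 + 1
4 = 4·1 + 0
Since gcd(17, 47) = 1, back-substitute to write 1 as a combination:
1 = 13 − 3·4
1 = −3·17 + 4·13
1 = 4·47 − 11·17
Hence 17⁻¹ ≡ -11 ≡ 36 (mod 47).

36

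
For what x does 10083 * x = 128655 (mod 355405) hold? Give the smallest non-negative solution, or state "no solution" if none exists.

38715

First find gcd(10083, 355405):
355405 = 35*10083 + 2500
10083 = 4*2500 + 83
2500 = 30*83 + 10
83 = 8*10 + 3
10 = 3*3 + 1
3 = 3*1 + 0
gcd = 1, so a unique solution mod 355405 exists.
Back-substitute for the Bézout coefficients:
1 = 10 − 3·3
1 = −3·83 + 25·10
1 = 25·2500 − 753·83
1 = −753·10083 + 3037·2500
1 = 3037·355405 − 107048·10083
So 10083·(-107048) ≡ 1 (mod 355405), giving 10083⁻¹ ≡ 248357.
x ≡ 10083⁻¹·128655 ≡ 248357·128655 ≡ 38715 (mod 355405).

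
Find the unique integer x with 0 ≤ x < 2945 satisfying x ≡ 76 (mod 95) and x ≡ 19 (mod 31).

1786

Write x = 76 + 95·k. Then 95·k ≡ 19 − 76 ≡ 5 (mod 31).
Need 95⁻¹ mod 31. Extended Euclid on (31, 2):
31 = 15×2 + 1
2 = 2×1 + 0
Back-substitute:
1 = 31 − 15·2
95⁻¹ ≡ 16 (mod 31), so k ≡ 16·5 ≡ 18 (mod 31).
x = 76 + 95·18 = 1786.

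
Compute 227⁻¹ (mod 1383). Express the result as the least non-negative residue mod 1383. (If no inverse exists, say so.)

Run Euclid on (1383, 227):
1383 = 6×227 + 21
227 = 10×21 + 17
21 = 1×17 + 4
17 = 4×4 + 1
4 = 4×1 + 0
gcd = 1, so the inverse exists. Back-substitute:
1 = 17 − 4·4
1 = −4·21 + 5·17
1 = 5·227 − 54·21
1 = −54·1383 + 329·227
So 227·329 ≡ 1 (mod 1383).

329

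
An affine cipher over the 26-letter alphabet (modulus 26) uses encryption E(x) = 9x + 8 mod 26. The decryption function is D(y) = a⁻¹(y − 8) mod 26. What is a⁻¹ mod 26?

3

Extended Euclidean algorithm:
26 = 2×9 + 8
9 = 1×8 + 1
8 = 8×1 + 0
The gcd is 1. Working backward:
1 = 9 − 8
1 = −26 + 3·9
So 9·3 ≡ 1 (mod 26).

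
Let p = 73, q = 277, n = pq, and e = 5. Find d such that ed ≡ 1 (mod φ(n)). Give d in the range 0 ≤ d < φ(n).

φ(n) = (p−1)(q−1) = 72·276 = 19872.
Need d with 5·d ≡ 1 (mod 19872). Apply the extended Euclidean algorithm:
19872 = 3974·5 + 2
5 = 2·2 + 1
2 = 2·1 + 0
Back-substitute:
1 = 5 − 2·2
1 = −2·19872 + 7949·5
So 5·7949 ≡ 1 (mod 19872), hence d = 7949.

7949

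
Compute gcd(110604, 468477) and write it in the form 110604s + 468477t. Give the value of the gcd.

3

Repeated division:
468477 = 4*110604 + 26061
110604 = 4*26061 + 6360
26061 = 4*6360 + 621
6360 = 10*621 + 150
621 = 4*150 + 21
150 = 7*21 + 3
21 = 7*3 + 0
gcd(110604, 468477) = 3.
Back-substituting:
3 = 150 − 7·21
3 = −7·621 + 29·150
3 = 29·6360 − 297·621
3 = −297·26061 + 1217·6360
3 = 1217·110604 − 5165·26061
3 = −5165·468477 + 21877·110604
So 3 = (-5165)·468477 + (21877)·110604.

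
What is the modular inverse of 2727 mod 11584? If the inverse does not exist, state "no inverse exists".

Run Euclid on (11584, 2727):
11584 = 4·2727 + 676
2727 = 4·676 + 23
676 = 29·23 + 9
23 = 2·9 + 5
9 = 1·5 + 4
5 = 1·4 + 1
4 = 4·1 + 0
Since gcd(2727, 11584) = 1, back-substitute to write 1 as a combination:
1 = 5 − 4
1 = −9 + 2·5
1 = 2·23 − 5·9
1 = −5·676 + 147·23
1 = 147·2727 − 593·676
1 = −593·11584 + 2519·2727
So 2727·2519 ≡ 1 (mod 11584).

2519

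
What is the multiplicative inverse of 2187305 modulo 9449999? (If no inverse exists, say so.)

7954891

gcd(9449999, 2187305) by repeated division:
9449999 = 4×2187305 + 700779
2187305 = 3×700779 + 84968
700779 = 8×84968 + 21035
84968 = 4×21035 + 828
21035 = 25×828 + 335
828 = 2×335 + 158
335 = 2×158 + 19
158 = 8×19 + 6
19 = 3×6 + 1
6 = 6×1 + 0
gcd = 1, so the inverse exists. Back-substitute:
1 = 19 − 3·6
1 = −3·158 + 25·19
1 = 25·335 − 53·158
1 = −53·828 + 131·335
1 = 131·21035 − 3328·828
1 = −3328·84968 + 13443·21035
1 = 13443·700779 − 110872·84968
1 = −110872·2187305 + 346059·700779
1 = 346059·9449999 − 1495108·2187305
Thus 2187305·(-1495108) ≡ 1 (mod 9449999); reducing, -1495108 mod 9449999 = 7954891.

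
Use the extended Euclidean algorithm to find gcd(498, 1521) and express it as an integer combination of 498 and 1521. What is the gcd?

Repeated division:
1521 = 3*498 + 27
498 = 18*27 + 12
27 = 2*12 + 3
12 = 4*3 + 0
gcd(498, 1521) = 3.
Working backward:
3 = 27 − 2·12
3 = −2·498 + 37·27
3 = 37·1521 − 113·498
So 3 = (37)·1521 + (-113)·498.

3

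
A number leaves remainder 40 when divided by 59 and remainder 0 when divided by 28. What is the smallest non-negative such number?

Write x = 40 + 59·k. Then 59·k ≡ 0 − 40 ≡ 16 (mod 28).
Need 59⁻¹ mod 28. Extended Euclid on (28, 3):
28 = 9*3 + 1
3 = 3*1 + 0
Back-substitute:
1 = 28 − 9·3
59⁻¹ ≡ 19 (mod 28), so k ≡ 19·16 ≡ 24 (mod 28).
x = 40 + 59·24 = 1456.

1456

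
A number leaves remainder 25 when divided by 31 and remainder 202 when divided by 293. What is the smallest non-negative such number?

7527

Write x = 25 + 31·k. Then 31·k ≡ 202 − 25 ≡ 177 (mod 293).
Need 31⁻¹ mod 293. Extended Euclid on (293, 31):
293 = 9×31 + 14
31 = 2×14 + 3
14 = 4×3 + 2
3 = 1×2 + 1
2 = 2×1 + 0
Back-substitute:
1 = 3 − 2
1 = −14 + 5·3
1 = 5·31 − 11·14
1 = −11·293 + 104·31
31⁻¹ ≡ 104 (mod 293), so k ≡ 104·177 ≡ 242 (mod 293).
x = 25 + 31·242 = 7527.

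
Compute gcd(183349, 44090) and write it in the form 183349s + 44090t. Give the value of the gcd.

Apply Euclid's algorithm to 183349 and 44090:
183349 = 4*44090 + 6989
44090 = 6*6989 + 2156
6989 = 3*2156 + 521
2156 = 4*521 + 72
521 = 7*72 + 17
72 = 4*17 + 4
17 = 4*4 + 1
4 = 4*1 + 0
gcd(183349, 44090) = 1.
Working backward:
1 = 17 − 4·4
1 = −4·72 + 17·17
1 = 17·521 − 123·72
1 = −123·2156 + 509·521
1 = 509·6989 − 1650·2156
1 = −1650·44090 + 10409·6989
1 = 10409·183349 − 43286·44090
So 1 = (10409)·183349 + (-43286)·44090.

1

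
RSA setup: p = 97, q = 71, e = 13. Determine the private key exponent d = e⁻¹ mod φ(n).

517

φ(n) = (p−1)(q−1) = 96·70 = 6720.
Need d with 13·d ≡ 1 (mod 6720). Apply the extended Euclidean algorithm:
6720 = 516*13 + 12
13 = 1*12 + 1
12 = 12*1 + 0
Back-substitute:
1 = 13 − 12
1 = −6720 + 517·13
So 13·517 ≡ 1 (mod 6720), hence d = 517.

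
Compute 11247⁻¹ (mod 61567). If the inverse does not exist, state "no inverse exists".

Run Euclid on (61567, 11247):
61567 = 5*11247 + 5332
11247 = 2*5332 + 583
5332 = 9*583 + 85
583 = 6*85 + 73
85 = 1*73 + 12
73 = 6*12 + 1
12 = 12*1 + 0
The gcd is 1. Working backward:
1 = 73 − 6·12
1 = −6·85 + 7·73
1 = 7·583 − 48·85
1 = −48·5332 + 439·583
1 = 439·11247 − 926·5332
1 = −926·61567 + 5069·11247
So 11247·5069 ≡ 1 (mod 61567).

5069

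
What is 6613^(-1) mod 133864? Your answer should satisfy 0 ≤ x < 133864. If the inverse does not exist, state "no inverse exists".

4757

Apply the Euclidean algorithm to 133864 and 6613:
133864 = 20*6613 + 1604
6613 = 4*1604 + 197
1604 = 8*197 + 28
197 = 7*28 + 1
28 = 28*1 + 0
The gcd is 1. Working backward:
1 = 197 − 7·28
1 = −7·1604 + 57·197
1 = 57·6613 − 235·1604
1 = −235·133864 + 4757·6613
So 6613·4757 ≡ 1 (mod 133864).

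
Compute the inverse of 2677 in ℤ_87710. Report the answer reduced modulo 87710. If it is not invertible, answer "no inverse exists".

83123

Run Euclid on (87710, 2677):
87710 = 32·2677 + 2046
2677 = 1·2046 + 631
2046 = 3·631 + 153
631 = 4·153 + 19
153 = 8·19 + 1
19 = 19·1 + 0
Since gcd(2677, 87710) = 1, back-substitute to write 1 as a combination:
1 = 153 − 8·19
1 = −8·631 + 33·153
1 = 33·2046 − 107·631
1 = −107·2677 + 140·2046
1 = 140·87710 − 4587·2677
So 2677·(-4587) ≡ 1 (mod 87710), and -4587 ≡ 83123 (mod 87710).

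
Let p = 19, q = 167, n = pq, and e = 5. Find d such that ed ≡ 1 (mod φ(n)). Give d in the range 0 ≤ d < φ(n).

1793

φ(n) = (p−1)(q−1) = 18·166 = 2988.
Need d with 5·d ≡ 1 (mod 2988). Apply the extended Euclidean algorithm:
2988 = 597·5 + 3
5 = 1·3 + 2
3 = 1·2 + 1
2 = 2·1 + 0
Back-substitute:
1 = 3 − 2
1 = −5 + 2·3
1 = 2·2988 − 1195·5
So 5·(-1195) ≡ 1 (mod 2988), hence d ≡ -1195 ≡ 1793 (mod 2988).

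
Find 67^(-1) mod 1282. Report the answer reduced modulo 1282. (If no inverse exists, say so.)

995

Apply the Euclidean algorithm to 1282 and 67:
1282 = 19×67 + 9
67 = 7×9 + 4
9 = 2×4 + 1
4 = 4×1 + 0
gcd = 1, so the inverse exists. Back-substitute:
1 = 9 − 2·4
1 = −2·67 + 15·9
1 = 15·1282 − 287·67
Hence 67⁻¹ ≡ -287 ≡ 995 (mod 1282).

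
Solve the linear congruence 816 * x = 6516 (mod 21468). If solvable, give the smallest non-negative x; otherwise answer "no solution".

First find gcd(816, 21468):
21468 = 26*816 + 252
816 = 3*252 + 60
252 = 4*60 + 12
60 = 5*12 + 0
gcd = 12 and 12 | 6516, so solutions exist. Divide through by 12: 68x ≡ 543 (mod 1789).
Now find 68⁻¹ mod 1789:
1789 = 26×68 + 21
68 = 3×21 + 5
21 = 4×5 + 1
5 = 5×1 + 0
Back-substitute:
1 = 21 − 4·5
1 = −4·68 + 13·21
1 = 13·1789 − 342·68
So 68·(-342) ≡ 1 (mod 1789), i.e. 68⁻¹ ≡ 1447.
Then x ≡ 1447·543 ≡ 350 (mod 1789); the smallest non-negative solution is x = 350.

350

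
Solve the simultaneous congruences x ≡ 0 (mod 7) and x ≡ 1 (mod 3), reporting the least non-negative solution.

7

Write x = 0 + 7·k. Then 7·k ≡ 1 − 0 ≡ 1 (mod 3).
Need 7⁻¹ mod 3. Extended Euclid on (3, 1):
3 = 3*1 + 0
7⁻¹ ≡ 1 (mod 3), so k ≡ 1·1 ≡ 1 (mod 3).
x = 0 + 7·1 = 7.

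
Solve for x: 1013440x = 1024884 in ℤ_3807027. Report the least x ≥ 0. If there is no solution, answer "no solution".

475083

First find gcd(1013440, 3807027):
3807027 = 3×1013440 + 766707
1013440 = 1×766707 + 246733
766707 = 3×246733 + 26508
246733 = 9×26508 + 8161
26508 = 3×8161 + 2025
8161 = 4×2025 + 61
2025 = 33×61 + 12
61 = 5×12 + 1
12 = 12×1 + 0
gcd = 1, so a unique solution mod 3807027 exists.
Back-substitute for the Bézout coefficients:
1 = 61 − 5·12
1 = −5·2025 + 166·61
1 = 166·8161 − 669·2025
1 = −669·26508 + 2173·8161
1 = 2173·246733 − 20226·26508
1 = −20226·766707 + 62851·246733
1 = 62851·1013440 − 83077·766707
1 = −83077·3807027 + 312082·1013440
So 1013440·(312082) ≡ 1 (mod 3807027), giving 1013440⁻¹ ≡ 312082.
x ≡ 1013440⁻¹·1024884 ≡ 312082·1024884 ≡ 475083 (mod 3807027).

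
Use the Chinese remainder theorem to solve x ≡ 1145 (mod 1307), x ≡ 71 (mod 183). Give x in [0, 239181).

Write x = 1145 + 1307·k. Then 1307·k ≡ 71 − 1145 ≡ 24 (mod 183).
Need 1307⁻¹ mod 183. Extended Euclid on (183, 26):
183 = 7·26 + 1
26 = 26·1 + 0
Back-substitute:
1 = 183 − 7·26
1307⁻¹ ≡ 176 (mod 183), so k ≡ 176·24 ≡ 15 (mod 183).
x = 1145 + 1307·15 = 20750.

20750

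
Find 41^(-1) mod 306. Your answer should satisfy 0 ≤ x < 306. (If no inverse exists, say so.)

Extended Euclidean algorithm:
306 = 7*41 + 19
41 = 2*19 + 3
19 = 6*3 + 1
3 = 3*1 + 0
gcd = 1, so the inverse exists. Back-substitute:
1 = 19 − 6·3
1 = −6·41 + 13·19
1 = 13·306 − 97·41
Thus 41·(-97) ≡ 1 (mod 306); reducing, -97 mod 306 = 209.

209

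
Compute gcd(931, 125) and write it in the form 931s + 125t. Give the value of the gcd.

Repeated division:
931 = 7·125 + 56
125 = 2·56 + 13
56 = 4·13 + 4
13 = 3·4 + 1
4 = 4·1 + 0
gcd(931, 125) = 1.
Express as a combination:
1 = 13 − 3·4
1 = −3·56 + 13·13
1 = 13·125 − 29·56
1 = −29·931 + 216·125
So 1 = (-29)·931 + (216)·125.

1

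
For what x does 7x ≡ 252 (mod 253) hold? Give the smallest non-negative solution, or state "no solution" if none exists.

36

First find gcd(7, 253):
253 = 36×7 + 1
7 = 7×1 + 0
gcd = 1, so a unique solution mod 253 exists.
Back-substitute for the Bézout coefficients:
1 = 253 − 36·7
So 7·(-36) ≡ 1 (mod 253), giving 7⁻¹ ≡ 217.
x ≡ 7⁻¹·252 ≡ 217·252 ≡ 36 (mod 253).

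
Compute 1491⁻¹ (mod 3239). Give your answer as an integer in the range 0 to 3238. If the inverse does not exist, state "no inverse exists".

1651

Run Euclid on (3239, 1491):
3239 = 2*1491 + 257
1491 = 5*257 + 206
257 = 1*206 + 51
206 = 4*51 + 2
51 = 25*2 + 1
2 = 2*1 + 0
The gcd is 1. Working backward:
1 = 51 − 25·2
1 = −25·206 + 101·51
1 = 101·257 − 126·206
1 = −126·1491 + 731·257
1 = 731·3239 − 1588·1491
Thus 1491·(-1588) ≡ 1 (mod 3239); reducing, -1588 mod 3239 = 1651.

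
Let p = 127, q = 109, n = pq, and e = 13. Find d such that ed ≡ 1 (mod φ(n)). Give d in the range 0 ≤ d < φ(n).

9421

φ(n) = (p−1)(q−1) = 126·108 = 13608.
Need d with 13·d ≡ 1 (mod 13608). Apply the extended Euclidean algorithm:
13608 = 1046*13 + 10
13 = 1*10 + 3
10 = 3*3 + 1
3 = 3*1 + 0
Back-substitute:
1 = 10 − 3·3
1 = −3·13 + 4·10
1 = 4·13608 − 4187·13
So 13·(-4187) ≡ 1 (mod 13608), hence d ≡ -4187 ≡ 9421 (mod 13608).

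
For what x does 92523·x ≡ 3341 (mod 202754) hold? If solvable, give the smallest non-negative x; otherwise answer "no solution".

First find gcd(92523, 202754):
202754 = 2×92523 + 17708
92523 = 5×17708 + 3983
17708 = 4×3983 + 1776
3983 = 2×1776 + 431
1776 = 4×431 + 52
431 = 8×52 + 15
52 = 3×15 + 7
15 = 2×7 + 1
7 = 7×1 + 0
gcd = 1, so a unique solution mod 202754 exists.
Back-substitute for the Bézout coefficients:
1 = 15 − 2·7
1 = −2·52 + 7·15
1 = 7·431 − 58·52
1 = −58·1776 + 239·431
1 = 239·3983 − 536·1776
1 = −536·17708 + 2383·3983
1 = 2383·92523 − 12451·17708
1 = −12451·202754 + 27285·92523
So 92523·(27285) ≡ 1 (mod 202754), giving 92523⁻¹ ≡ 27285.
x ≡ 92523⁻¹·3341 ≡ 27285·3341 ≡ 122639 (mod 202754).

122639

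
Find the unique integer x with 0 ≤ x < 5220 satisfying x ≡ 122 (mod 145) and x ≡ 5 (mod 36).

4037

Write x = 122 + 145·k. Then 145·k ≡ 5 − 122 ≡ 27 (mod 36).
Need 145⁻¹ mod 36. Extended Euclid on (36, 1):
36 = 36·1 + 0
145⁻¹ ≡ 1 (mod 36), so k ≡ 1·27 ≡ 27 (mod 36).
x = 122 + 145·27 = 4037.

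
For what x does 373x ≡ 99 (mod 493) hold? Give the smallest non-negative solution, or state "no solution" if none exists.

First find gcd(373, 493):
493 = 1*373 + 120
373 = 3*120 + 13
120 = 9*13 + 3
13 = 4*3 + 1
3 = 3*1 + 0
gcd = 1, so a unique solution mod 493 exists.
Back-substitute for the Bézout coefficients:
1 = 13 − 4·3
1 = −4·120 + 37·13
1 = 37·373 − 115·120
1 = −115·493 + 152·373
So 373·(152) ≡ 1 (mod 493), giving 373⁻¹ ≡ 152.
x ≡ 373⁻¹·99 ≡ 152·99 ≡ 258 (mod 493).

258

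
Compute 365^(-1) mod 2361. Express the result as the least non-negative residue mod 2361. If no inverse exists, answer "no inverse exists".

Run Euclid on (2361, 365):
2361 = 6×365 + 171
365 = 2×171 + 23
171 = 7×23 + 10
23 = 2×10 + 3
10 = 3×3 + 1
3 = 3×1 + 0
gcd = 1, so the inverse exists. Back-substitute:
1 = 10 − 3·3
1 = −3·23 + 7·10
1 = 7·171 − 52·23
1 = −52·365 + 111·171
1 = 111·2361 − 718·365
Thus 365·(-718) ≡ 1 (mod 2361); reducing, -718 mod 2361 = 1643.

1643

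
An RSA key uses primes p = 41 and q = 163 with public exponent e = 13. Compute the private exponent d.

φ(n) = (p−1)(q−1) = 40·162 = 6480.
Need d with 13·d ≡ 1 (mod 6480). Apply the extended Euclidean algorithm:
6480 = 498×13 + 6
13 = 2×6 + 1
6 = 6×1 + 0
Back-substitute:
1 = 13 − 2·6
1 = −2·6480 + 997·13
So 13·997 ≡ 1 (mod 6480), hence d = 997.

997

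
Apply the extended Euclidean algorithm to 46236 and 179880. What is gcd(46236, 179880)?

12

Apply Euclid's algorithm to 179880 and 46236:
179880 = 3·46236 + 41172
46236 = 1·41172 + 5064
41172 = 8·5064 + 660
5064 = 7·660 + 444
660 = 1·444 + 216
444 = 2·216 + 12
216 = 18·12 + 0
gcd(46236, 179880) = 12.
Back-substituting:
12 = 444 − 2·216
12 = −2·660 + 3·444
12 = 3·5064 − 23·660
12 = −23·41172 + 187·5064
12 = 187·46236 − 210·41172
12 = −210·179880 + 817·46236
So 12 = (-210)·179880 + (817)·46236.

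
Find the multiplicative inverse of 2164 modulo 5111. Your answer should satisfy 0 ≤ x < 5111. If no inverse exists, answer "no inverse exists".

Run Euclid on (5111, 2164):
5111 = 2×2164 + 783
2164 = 2×783 + 598
783 = 1×598 + 185
598 = 3×185 + 43
185 = 4×43 + 13
43 = 3×13 + 4
13 = 3×4 + 1
4 = 4×1 + 0
gcd = 1, so the inverse exists. Back-substitute:
1 = 13 − 3·4
1 = −3·43 + 10·13
1 = 10·185 − 43·43
1 = −43·598 + 139·185
1 = 139·783 − 182·598
1 = −182·2164 + 503·783
1 = 503·5111 − 1188·2164
Hence 2164⁻¹ ≡ -1188 ≡ 3923 (mod 5111).

3923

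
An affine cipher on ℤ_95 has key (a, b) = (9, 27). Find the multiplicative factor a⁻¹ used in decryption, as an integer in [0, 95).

Apply the Euclidean algorithm to 95 and 9:
95 = 10*9 + 5
9 = 1*5 + 4
5 = 1*4 + 1
4 = 4*1 + 0
gcd = 1, so the inverse exists. Back-substitute:
1 = 5 − 4
1 = −9 + 2·5
1 = 2·95 − 21·9
Hence 9⁻¹ ≡ -21 ≡ 74 (mod 95).

74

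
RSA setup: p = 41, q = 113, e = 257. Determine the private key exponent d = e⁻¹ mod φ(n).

φ(n) = (p−1)(q−1) = 40·112 = 4480.
Need d with 257·d ≡ 1 (mod 4480). Apply the extended Euclidean algorithm:
4480 = 17·257 + 111
257 = 2·111 + 35
111 = 3·35 + 6
35 = 5·6 + 5
6 = 1·5 + 1
5 = 5·1 + 0
Back-substitute:
1 = 6 − 5
1 = −35 + 6·6
1 = 6·111 − 19·35
1 = −19·257 + 44·111
1 = 44·4480 − 767·257
So 257·(-767) ≡ 1 (mod 4480), hence d ≡ -767 ≡ 3713 (mod 4480).

3713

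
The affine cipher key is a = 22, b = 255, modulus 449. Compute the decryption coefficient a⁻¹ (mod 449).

347

gcd(449, 22) by repeated division:
449 = 20×22 + 9
22 = 2×9 + 4
9 = 2×4 + 1
4 = 4×1 + 0
The gcd is 1. Working backward:
1 = 9 − 2·4
1 = −2·22 + 5·9
1 = 5·449 − 102·22
Hence 22⁻¹ ≡ -102 ≡ 347 (mod 449).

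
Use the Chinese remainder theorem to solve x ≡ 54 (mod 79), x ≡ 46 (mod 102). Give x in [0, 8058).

4636

Write x = 54 + 79·k. Then 79·k ≡ 46 − 54 ≡ 94 (mod 102).
Need 79⁻¹ mod 102. Extended Euclid on (102, 79):
102 = 1·79 + 23
79 = 3·23 + 10
23 = 2·10 + 3
10 = 3·3 + 1
3 = 3·1 + 0
Back-substitute:
1 = 10 − 3·3
1 = −3·23 + 7·10
1 = 7·79 − 24·23
1 = −24·102 + 31·79
79⁻¹ ≡ 31 (mod 102), so k ≡ 31·94 ≡ 58 (mod 102).
x = 54 + 79·58 = 4636.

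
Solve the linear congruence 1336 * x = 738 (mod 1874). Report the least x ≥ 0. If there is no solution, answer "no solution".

First find gcd(1336, 1874):
1874 = 1×1336 + 538
1336 = 2×538 + 260
538 = 2×260 + 18
260 = 14×18 + 8
18 = 2×8 + 2
8 = 4×2 + 0
gcd = 2 and 2 | 738, so solutions exist. Divide through by 2: 668x ≡ 369 (mod 937).
Now find 668⁻¹ mod 937:
937 = 1*668 + 269
668 = 2*269 + 130
269 = 2*130 + 9
130 = 14*9 + 4
9 = 2*4 + 1
4 = 4*1 + 0
Back-substitute:
1 = 9 − 2·4
1 = −2·130 + 29·9
1 = 29·269 − 60·130
1 = −60·668 + 149·269
1 = 149·937 − 209·668
So 668·(-209) ≡ 1 (mod 937), i.e. 668⁻¹ ≡ 728.
Then x ≡ 728·369 ≡ 650 (mod 937); the smallest non-negative solution is x = 650.

650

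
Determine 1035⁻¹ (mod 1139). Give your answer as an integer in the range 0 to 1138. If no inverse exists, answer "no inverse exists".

Run Euclid on (1139, 1035):
1139 = 1·1035 + 104
1035 = 9·104 + 99
104 = 1·99 + 5
99 = 19·5 + 4
5 = 1·4 + 1
4 = 4·1 + 0
Since gcd(1035, 1139) = 1, back-substitute to write 1 as a combination:
1 = 5 − 4
1 = −99 + 20·5
1 = 20·104 − 21·99
1 = −21·1035 + 209·104
1 = 209·1139 − 230·1035
So 1035·(-230) ≡ 1 (mod 1139), and -230 ≡ 909 (mod 1139).

909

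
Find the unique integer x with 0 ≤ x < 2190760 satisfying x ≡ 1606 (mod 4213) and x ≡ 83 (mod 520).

Write x = 1606 + 4213·k. Then 4213·k ≡ 83 − 1606 ≡ 37 (mod 520).
Need 4213⁻¹ mod 520. Extended Euclid on (520, 53):
520 = 9*53 + 43
53 = 1*43 + 10
43 = 4*10 + 3
10 = 3*3 + 1
3 = 3*1 + 0
Back-substitute:
1 = 10 − 3·3
1 = −3·43 + 13·10
1 = 13·53 − 16·43
1 = −16·520 + 157·53
4213⁻¹ ≡ 157 (mod 520), so k ≡ 157·37 ≡ 89 (mod 520).
x = 1606 + 4213·89 = 376563.

376563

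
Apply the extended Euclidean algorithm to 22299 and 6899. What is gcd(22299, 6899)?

Repeated division:
22299 = 3×6899 + 1602
6899 = 4×1602 + 491
1602 = 3×491 + 129
491 = 3×129 + 104
129 = 1×104 + 25
104 = 4×25 + 4
25 = 6×4 + 1
4 = 4×1 + 0
gcd(22299, 6899) = 1.
Back-substituting:
1 = 25 − 6·4
1 = −6·104 + 25·25
1 = 25·129 − 31·104
1 = −31·491 + 118·129
1 = 118·1602 − 385·491
1 = −385·6899 + 1658·1602
1 = 1658·22299 − 5359·6899
So 1 = (1658)·22299 + (-5359)·6899.

1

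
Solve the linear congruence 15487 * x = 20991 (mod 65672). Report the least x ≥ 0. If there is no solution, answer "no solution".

First find gcd(15487, 65672):
65672 = 4*15487 + 3724
15487 = 4*3724 + 591
3724 = 6*591 + 178
591 = 3*178 + 57
178 = 3*57 + 7
57 = 8*7 + 1
7 = 7*1 + 0
gcd = 1, so a unique solution mod 65672 exists.
Back-substitute for the Bézout coefficients:
1 = 57 − 8·7
1 = −8·178 + 25·57
1 = 25·591 − 83·178
1 = −83·3724 + 523·591
1 = 523·15487 − 2175·3724
1 = −2175·65672 + 9223·15487
So 15487·(9223) ≡ 1 (mod 65672), giving 15487⁻¹ ≡ 9223.
x ≡ 15487⁻¹·20991 ≡ 9223·20991 ≡ 64609 (mod 65672).

64609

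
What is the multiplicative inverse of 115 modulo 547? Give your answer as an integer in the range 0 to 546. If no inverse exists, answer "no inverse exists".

Apply the Euclidean algorithm to 547 and 115:
547 = 4*115 + 87
115 = 1*87 + 28
87 = 3*28 + 3
28 = 9*3 + 1
3 = 3*1 + 0
gcd = 1, so the inverse exists. Back-substitute:
1 = 28 − 9·3
1 = −9·87 + 28·28
1 = 28·115 − 37·87
1 = −37·547 + 176·115
So 115·176 ≡ 1 (mod 547).

176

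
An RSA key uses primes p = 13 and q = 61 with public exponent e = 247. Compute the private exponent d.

φ(n) = (p−1)(q−1) = 12·60 = 720.
Need d with 247·d ≡ 1 (mod 720). Apply the extended Euclidean algorithm:
720 = 2×247 + 226
247 = 1×226 + 21
226 = 10×21 + 16
21 = 1×16 + 5
16 = 3×5 + 1
5 = 5×1 + 0
Back-substitute:
1 = 16 − 3·5
1 = −3·21 + 4·16
1 = 4·226 − 43·21
1 = −43·247 + 47·226
1 = 47·720 − 137·247
So 247·(-137) ≡ 1 (mod 720), hence d ≡ -137 ≡ 583 (mod 720).

583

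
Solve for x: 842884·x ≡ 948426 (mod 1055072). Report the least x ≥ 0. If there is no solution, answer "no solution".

gcd(842884, 1055072):
1055072 = 1·842884 + 212188
842884 = 3·212188 + 206320
212188 = 1·206320 + 5868
206320 = 35·5868 + 940
5868 = 6·940 + 228
940 = 4·228 + 28
228 = 8·28 + 4
28 = 7·4 + 0
gcd = 4, but 4 ∤ 948426, so the congruence has no solution.

no solution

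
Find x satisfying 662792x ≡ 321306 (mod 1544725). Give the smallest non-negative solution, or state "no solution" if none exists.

gcd(662792, 1544725):
1544725 = 2×662792 + 219141
662792 = 3×219141 + 5369
219141 = 40×5369 + 4381
5369 = 1×4381 + 988
4381 = 4×988 + 429
988 = 2×429 + 130
429 = 3×130 + 39
130 = 3×39 + 13
39 = 3×13 + 0
gcd = 13, but 13 ∤ 321306, so the congruence has no solution.

no solution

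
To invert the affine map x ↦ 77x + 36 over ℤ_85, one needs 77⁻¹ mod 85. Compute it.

Extended Euclidean algorithm:
85 = 1·77 + 8
77 = 9·8 + 5
8 = 1·5 + 3
5 = 1·3 + 2
3 = 1·2 + 1
2 = 2·1 + 0
The gcd is 1. Working backward:
1 = 3 − 2
1 = −5 + 2·3
1 = 2·8 − 3·5
1 = −3·77 + 29·8
1 = 29·85 − 32·77
Thus 77·(-32) ≡ 1 (mod 85); reducing, -32 mod 85 = 53.

53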